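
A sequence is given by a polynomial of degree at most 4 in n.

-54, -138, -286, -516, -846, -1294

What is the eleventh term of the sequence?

First differences: -84, -148, -230, -330, -448
Second differences: -64, -82, -100, -118
Third differences: -18, -18, -18
Third differences constant at -18.
-118 − 18 = -136;  -448 − 136 = -584;  -1294 − 584 = -1878
-136 − 18 = -154;  -584 − 154 = -738;  -1878 − 738 = -2616
-154 − 18 = -172;  -738 − 172 = -910;  -2616 − 910 = -3526
-172 − 18 = -190;  -910 − 190 = -1100;  -3526 − 1100 = -4626
-190 − 18 = -208;  -1100 − 208 = -1308;  -4626 − 1308 = -5934

-5934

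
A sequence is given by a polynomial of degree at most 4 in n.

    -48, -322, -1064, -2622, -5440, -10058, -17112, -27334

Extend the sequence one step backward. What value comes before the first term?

10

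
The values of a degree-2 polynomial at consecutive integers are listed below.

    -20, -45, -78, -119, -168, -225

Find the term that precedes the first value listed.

-3

D1: -25  -33  -41  -49  -57
D2: -8  -8  -8  -8
The second differences are constant at -8.
Work back: -25 + 8 = -17;  -20 + 17 = -3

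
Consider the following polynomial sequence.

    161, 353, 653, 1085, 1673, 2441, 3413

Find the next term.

First differences: 192  300  432  588  768  972
Second differences: 108  132  156  180  204
Third differences: 24  24  24  24
The third differences are constant (24).
204 + 24 = 228;  972 + 228 = 1200;  3413 + 1200 = 4613

4613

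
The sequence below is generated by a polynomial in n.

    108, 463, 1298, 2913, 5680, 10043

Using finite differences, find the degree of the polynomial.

4

Δ: 355, 835, 1615, 2767, 4363
Δ²: 480, 780, 1152, 1596
Δ³: 300, 372, 444
Δ⁴: 72, 72
The fourth differences are constant, so the polynomial has degree 4.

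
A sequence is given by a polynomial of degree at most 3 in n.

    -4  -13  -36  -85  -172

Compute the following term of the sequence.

-309

D1: -9, -23, -49, -87
D2: -14, -26, -38
D3: -12, -12
Constant third difference = -12, so extend:
-38 − 12 = -50;  -87 − 50 = -137;  -172 − 137 = -309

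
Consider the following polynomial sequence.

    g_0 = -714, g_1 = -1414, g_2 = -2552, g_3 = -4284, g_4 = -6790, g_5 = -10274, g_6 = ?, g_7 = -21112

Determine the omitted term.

Using the first 6 terms:
D1: -700, -1138, -1732, -2506, -3484
D2: -438, -594, -774, -978
D3: -156, -180, -204
D4: -24, -24
Constant fourth difference = -24.
Extend forward: -204 − 24 = -228;  -978 − 228 = -1206;  -3484 − 1206 = -4690;  -10274 − 4690 = -14964

-14964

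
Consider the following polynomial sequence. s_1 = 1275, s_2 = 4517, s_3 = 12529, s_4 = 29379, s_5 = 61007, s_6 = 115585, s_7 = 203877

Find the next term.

3242  8012  16850  31628  54578  88292
4770  8838  14778  22950  33714
4068  5940  8172  10764
1872  2232  2592
360  360
Fifth differences constant at 360.
2592 + 360 = 2952;  10764 + 2952 = 13716;  33714 + 13716 = 47430;  88292 + 47430 = 135722;  203877 + 135722 = 339599

339599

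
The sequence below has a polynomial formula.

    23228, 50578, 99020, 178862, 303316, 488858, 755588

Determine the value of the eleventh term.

3183388

27350, 48442, 79842, 124454, 185542, 266730
21092, 31400, 44612, 61088, 81188
10308, 13212, 16476, 20100
2904, 3264, 3624
360, 360
The fifth differences are constant (360).
3624 + 360 = 3984;  20100 + 3984 = 24084;  81188 + 24084 = 105272;  266730 + 105272 = 372002;  755588 + 372002 = 1127590
3984 + 360 = 4344;  24084 + 4344 = 28428;  105272 + 28428 = 133700;  372002 + 133700 = 505702;  1127590 + 505702 = 1633292
4344 + 360 = 4704;  28428 + 4704 = 33132;  133700 + 33132 = 166832;  505702 + 166832 = 672534;  1633292 + 672534 = 2305826
4704 + 360 = 5064;  33132 + 5064 = 38196;  166832 + 38196 = 205028;  672534 + 205028 = 877562;  2305826 + 877562 = 3183388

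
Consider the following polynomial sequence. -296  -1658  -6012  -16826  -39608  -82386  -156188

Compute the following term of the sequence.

-275522

-1362, -4354, -10814, -22782, -42778, -73802
-2992, -6460, -11968, -19996, -31024
-3468, -5508, -8028, -11028
-2040, -2520, -3000
-480, -480
Constant fifth difference = -480, so extend:
-3000 − 480 = -3480;  -11028 − 3480 = -14508;  -31024 − 14508 = -45532;  -73802 − 45532 = -119334;  -156188 − 119334 = -275522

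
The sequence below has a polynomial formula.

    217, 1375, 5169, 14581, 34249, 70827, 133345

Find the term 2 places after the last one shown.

1158, 3794, 9412, 19668, 36578, 62518
2636, 5618, 10256, 16910, 25940
2982, 4638, 6654, 9030
1656, 2016, 2376
360, 360
Fifth differences constant at 360.
2376 + 360 = 2736;  9030 + 2736 = 11766;  25940 + 11766 = 37706;  62518 + 37706 = 100224;  133345 + 100224 = 233569
2736 + 360 = 3096;  11766 + 3096 = 14862;  37706 + 14862 = 52568;  100224 + 52568 = 152792;  233569 + 152792 = 386361

386361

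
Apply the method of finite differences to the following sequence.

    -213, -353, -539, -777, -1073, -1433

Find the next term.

D1: -140 , -186 , -238 , -296 , -360
D2: -46 , -52 , -58 , -64
D3: -6 , -6 , -6
Third differences constant at -6.
-64 − 6 = -70;  -360 − 70 = -430;  -1433 − 430 = -1863

-1863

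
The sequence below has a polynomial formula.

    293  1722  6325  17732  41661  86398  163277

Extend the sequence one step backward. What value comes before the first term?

16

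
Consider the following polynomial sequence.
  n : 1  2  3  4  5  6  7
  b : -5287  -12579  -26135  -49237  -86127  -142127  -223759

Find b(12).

D1: -7292 , -13556 , -23102 , -36890 , -56000 , -81632
D2: -6264 , -9546 , -13788 , -19110 , -25632
D3: -3282 , -4242 , -5322 , -6522
D4: -960 , -1080 , -1200
D5: -120 , -120
Constant fifth difference = -120, so extend:
-1200 − 120 = -1320;  -6522 − 1320 = -7842;  -25632 − 7842 = -33474;  -81632 − 33474 = -115106;  -223759 − 115106 = -338865
-1320 − 120 = -1440;  -7842 − 1440 = -9282;  -33474 − 9282 = -42756;  -115106 − 42756 = -157862;  -338865 − 157862 = -496727
-1440 − 120 = -1560;  -9282 − 1560 = -10842;  -42756 − 10842 = -53598;  -157862 − 53598 = -211460;  -496727 − 211460 = -708187
-1560 − 120 = -1680;  -10842 − 1680 = -12522;  -53598 − 12522 = -66120;  -211460 − 66120 = -277580;  -708187 − 277580 = -985767
-1680 − 120 = -1800;  -12522 − 1800 = -14322;  -66120 − 14322 = -80442;  -277580 − 80442 = -358022;  -985767 − 358022 = -1343789

-1343789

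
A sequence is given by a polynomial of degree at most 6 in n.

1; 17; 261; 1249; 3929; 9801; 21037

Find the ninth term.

Δ: 16  244  988  2680  5872  11236
Δ²: 228  744  1692  3192  5364
Δ³: 516  948  1500  2172
Δ⁴: 432  552  672
Δ⁵: 120  120
Fifth differences constant at 120.
672 + 120 = 792;  2172 + 792 = 2964;  5364 + 2964 = 8328;  11236 + 8328 = 19564;  21037 + 19564 = 40601
792 + 120 = 912;  2964 + 912 = 3876;  8328 + 3876 = 12204;  19564 + 12204 = 31768;  40601 + 31768 = 72369

72369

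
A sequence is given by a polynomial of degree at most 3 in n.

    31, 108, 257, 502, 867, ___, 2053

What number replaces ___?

Using the first 5 terms:
77, 149, 245, 365
72, 96, 120
24, 24
Constant third difference = 24.
Extend forward: 120 + 24 = 144;  365 + 144 = 509;  867 + 509 = 1376

1376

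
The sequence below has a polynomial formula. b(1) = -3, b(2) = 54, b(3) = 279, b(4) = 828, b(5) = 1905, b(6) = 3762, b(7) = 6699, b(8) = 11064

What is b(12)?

First differences: 57, 225, 549, 1077, 1857, 2937, 4365
Second differences: 168, 324, 528, 780, 1080, 1428
Third differences: 156, 204, 252, 300, 348
Fourth differences: 48, 48, 48, 48
Fourth differences constant at 48.
348 + 48 = 396;  1428 + 396 = 1824;  4365 + 1824 = 6189;  11064 + 6189 = 17253
396 + 48 = 444;  1824 + 444 = 2268;  6189 + 2268 = 8457;  17253 + 8457 = 25710
444 + 48 = 492;  2268 + 492 = 2760;  8457 + 2760 = 11217;  25710 + 11217 = 36927
492 + 48 = 540;  2760 + 540 = 3300;  11217 + 3300 = 14517;  36927 + 14517 = 51444

51444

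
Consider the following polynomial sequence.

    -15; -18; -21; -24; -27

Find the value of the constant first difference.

-3

Δ: -3, -3, -3, -3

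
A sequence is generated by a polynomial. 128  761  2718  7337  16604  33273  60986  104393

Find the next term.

169272

First differences: 633  1957  4619  9267  16669  27713  43407
Second differences: 1324  2662  4648  7402  11044  15694
Third differences: 1338  1986  2754  3642  4650
Fourth differences: 648  768  888  1008
Fifth differences: 120  120  120
The fifth differences are constant (120).
1008 + 120 = 1128;  4650 + 1128 = 5778;  15694 + 5778 = 21472;  43407 + 21472 = 64879;  104393 + 64879 = 169272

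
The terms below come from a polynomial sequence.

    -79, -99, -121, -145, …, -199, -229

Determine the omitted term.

Using the first 4 terms:
D1: -20, -22, -24
D2: -2, -2
Constant second difference = -2.
Extend forward: -24 − 2 = -26;  -145 − 26 = -171

-171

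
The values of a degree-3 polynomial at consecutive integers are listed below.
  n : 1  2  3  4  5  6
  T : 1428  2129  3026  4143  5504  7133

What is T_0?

D1: 701, 897, 1117, 1361, 1629
D2: 196, 220, 244, 268
D3: 24, 24, 24
The third differences are constant at 24.
Work back: 196 − 24 = 172;  701 − 172 = 529;  1428 − 529 = 899

899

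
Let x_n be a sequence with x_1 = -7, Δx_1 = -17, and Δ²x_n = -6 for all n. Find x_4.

Build the table forward from the leading diagonal:
Δ²: -6, -6, -6, -6
Δ: -17, -23, -29, -35
x: -7, -24, -47, -76

-76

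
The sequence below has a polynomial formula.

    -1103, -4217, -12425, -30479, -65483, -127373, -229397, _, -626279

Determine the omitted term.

Using the first 7 terms:
First differences: -3114, -8208, -18054, -35004, -61890, -102024
Second differences: -5094, -9846, -16950, -26886, -40134
Third differences: -4752, -7104, -9936, -13248
Fourth differences: -2352, -2832, -3312
Fifth differences: -480, -480
Constant fifth difference = -480.
Extend forward: -3312 − 480 = -3792;  -13248 − 3792 = -17040;  -40134 − 17040 = -57174;  -102024 − 57174 = -159198;  -229397 − 159198 = -388595

-388595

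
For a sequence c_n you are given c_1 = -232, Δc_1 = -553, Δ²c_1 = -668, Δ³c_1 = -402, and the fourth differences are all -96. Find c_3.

-2006

Build the table forward from the leading diagonal:
Δ⁴: -96  -96  -96
Δ³: -402  -498  -594
Δ²: -668  -1070  -1568
Δ: -553  -1221  -2291
c: -232  -785  -2006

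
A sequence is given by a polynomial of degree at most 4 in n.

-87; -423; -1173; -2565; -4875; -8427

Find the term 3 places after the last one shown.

Δ: -336 , -750 , -1392 , -2310 , -3552
Δ²: -414 , -642 , -918 , -1242
Δ³: -228 , -276 , -324
Δ⁴: -48 , -48
Constant fourth difference = -48, so extend:
-324 − 48 = -372;  -1242 − 372 = -1614;  -3552 − 1614 = -5166;  -8427 − 5166 = -13593
-372 − 48 = -420;  -1614 − 420 = -2034;  -5166 − 2034 = -7200;  -13593 − 7200 = -20793
-420 − 48 = -468;  -2034 − 468 = -2502;  -7200 − 2502 = -9702;  -20793 − 9702 = -30495

-30495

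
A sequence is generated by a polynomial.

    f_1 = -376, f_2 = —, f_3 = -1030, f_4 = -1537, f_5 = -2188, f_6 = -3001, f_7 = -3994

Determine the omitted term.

-649

Using the last 5 terms:
D1: -507  -651  -813  -993
D2: -144  -162  -180
D3: -18  -18
Constant third difference = -18.
Extend backward: -144 + 18 = -126;  -507 + 126 = -381;  -1030 + 381 = -649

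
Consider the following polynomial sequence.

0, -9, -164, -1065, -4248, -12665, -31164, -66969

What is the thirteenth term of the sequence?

-985224

-9 , -155 , -901 , -3183 , -8417 , -18499 , -35805
-146 , -746 , -2282 , -5234 , -10082 , -17306
-600 , -1536 , -2952 , -4848 , -7224
-936 , -1416 , -1896 , -2376
-480 , -480 , -480
The fifth differences are constant (-480).
-2376 − 480 = -2856;  -7224 − 2856 = -10080;  -17306 − 10080 = -27386;  -35805 − 27386 = -63191;  -66969 − 63191 = -130160
-2856 − 480 = -3336;  -10080 − 3336 = -13416;  -27386 − 13416 = -40802;  -63191 − 40802 = -103993;  -130160 − 103993 = -234153
-3336 − 480 = -3816;  -13416 − 3816 = -17232;  -40802 − 17232 = -58034;  -103993 − 58034 = -162027;  -234153 − 162027 = -396180
-3816 − 480 = -4296;  -17232 − 4296 = -21528;  -58034 − 21528 = -79562;  -162027 − 79562 = -241589;  -396180 − 241589 = -637769
-4296 − 480 = -4776;  -21528 − 4776 = -26304;  -79562 − 26304 = -105866;  -241589 − 105866 = -347455;  -637769 − 347455 = -985224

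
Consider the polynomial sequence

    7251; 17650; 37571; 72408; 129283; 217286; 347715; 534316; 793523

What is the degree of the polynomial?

First differences: 10399, 19921, 34837, 56875, 88003, 130429, 186601, 259207
Second differences: 9522, 14916, 22038, 31128, 42426, 56172, 72606
Third differences: 5394, 7122, 9090, 11298, 13746, 16434
Fourth differences: 1728, 1968, 2208, 2448, 2688
Fifth differences: 240, 240, 240, 240
The fifth differences are constant, so the polynomial has degree 5.

5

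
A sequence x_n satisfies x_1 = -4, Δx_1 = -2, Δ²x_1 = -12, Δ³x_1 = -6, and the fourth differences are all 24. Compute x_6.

Build the table forward from the leading diagonal:
Δ⁴: 24  24  24  24  24  24
Δ³: -6  18  42  66  90  114
Δ²: -12  -18  0  42  108  198
Δ: -2  -14  -32  -32  10  118
x: -4  -6  -20  -52  -84  -74

-74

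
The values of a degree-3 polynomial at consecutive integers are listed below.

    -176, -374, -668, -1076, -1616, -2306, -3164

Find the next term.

-4208

-198 , -294 , -408 , -540 , -690 , -858
-96 , -114 , -132 , -150 , -168
-18 , -18 , -18 , -18
Third differences constant at -18.
-168 − 18 = -186;  -858 − 186 = -1044;  -3164 − 1044 = -4208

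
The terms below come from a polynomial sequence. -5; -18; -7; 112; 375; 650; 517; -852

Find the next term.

-4813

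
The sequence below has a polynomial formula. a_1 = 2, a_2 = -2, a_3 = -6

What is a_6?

-18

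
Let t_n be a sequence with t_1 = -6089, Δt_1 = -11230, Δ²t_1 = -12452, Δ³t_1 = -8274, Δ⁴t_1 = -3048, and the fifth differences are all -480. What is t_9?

-1148169

Build the table forward from the leading diagonal:
Fifth differences: -480  -480  -480  -480  -480  -480  -480  -480  -480
Fourth differences: -3048  -3528  -4008  -4488  -4968  -5448  -5928  -6408  -6888
Third differences: -8274  -11322  -14850  -18858  -23346  -28314  -33762  -39690  -46098
Second differences: -12452  -20726  -32048  -46898  -65756  -89102  -117416  -151178  -190868
First differences: -11230  -23682  -44408  -76456  -123354  -189110  -278212  -395628  -546806
t: -6089  -17319  -41001  -85409  -161865  -285219  -474329  -752541  -1148169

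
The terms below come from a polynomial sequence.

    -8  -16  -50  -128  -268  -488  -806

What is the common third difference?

D1: -8, -34, -78, -140, -220, -318
D2: -26, -44, -62, -80, -98
D3: -18, -18, -18, -18

-18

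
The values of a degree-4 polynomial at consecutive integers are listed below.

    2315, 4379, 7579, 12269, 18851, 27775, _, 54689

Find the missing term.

Using the first 6 terms:
2064  3200  4690  6582  8924
1136  1490  1892  2342
354  402  450
48  48
Constant fourth difference = 48.
Extend forward: 450 + 48 = 498;  2342 + 498 = 2840;  8924 + 2840 = 11764;  27775 + 11764 = 39539

39539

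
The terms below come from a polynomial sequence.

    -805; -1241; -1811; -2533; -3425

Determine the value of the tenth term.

-11065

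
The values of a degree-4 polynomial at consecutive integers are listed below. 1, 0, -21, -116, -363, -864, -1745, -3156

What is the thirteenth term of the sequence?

-25091

First differences: -1, -21, -95, -247, -501, -881, -1411
Second differences: -20, -74, -152, -254, -380, -530
Third differences: -54, -78, -102, -126, -150
Fourth differences: -24, -24, -24, -24
The fourth differences are constant (-24).
-150 − 24 = -174;  -530 − 174 = -704;  -1411 − 704 = -2115;  -3156 − 2115 = -5271
-174 − 24 = -198;  -704 − 198 = -902;  -2115 − 902 = -3017;  -5271 − 3017 = -8288
-198 − 24 = -222;  -902 − 222 = -1124;  -3017 − 1124 = -4141;  -8288 − 4141 = -12429
-222 − 24 = -246;  -1124 − 246 = -1370;  -4141 − 1370 = -5511;  -12429 − 5511 = -17940
-246 − 24 = -270;  -1370 − 270 = -1640;  -5511 − 1640 = -7151;  -17940 − 7151 = -25091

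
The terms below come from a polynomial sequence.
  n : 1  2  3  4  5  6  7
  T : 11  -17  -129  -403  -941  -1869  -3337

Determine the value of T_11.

-18449

First differences: -28, -112, -274, -538, -928, -1468
Second differences: -84, -162, -264, -390, -540
Third differences: -78, -102, -126, -150
Fourth differences: -24, -24, -24
Constant fourth difference = -24, so extend:
-150 − 24 = -174;  -540 − 174 = -714;  -1468 − 714 = -2182;  -3337 − 2182 = -5519
-174 − 24 = -198;  -714 − 198 = -912;  -2182 − 912 = -3094;  -5519 − 3094 = -8613
-198 − 24 = -222;  -912 − 222 = -1134;  -3094 − 1134 = -4228;  -8613 − 4228 = -12841
-222 − 24 = -246;  -1134 − 246 = -1380;  -4228 − 1380 = -5608;  -12841 − 5608 = -18449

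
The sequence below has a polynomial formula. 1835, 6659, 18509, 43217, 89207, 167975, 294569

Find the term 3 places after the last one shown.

1175147

D1: 4824, 11850, 24708, 45990, 78768, 126594
D2: 7026, 12858, 21282, 32778, 47826
D3: 5832, 8424, 11496, 15048
D4: 2592, 3072, 3552
D5: 480, 480
The fifth differences are constant (480).
3552 + 480 = 4032;  15048 + 4032 = 19080;  47826 + 19080 = 66906;  126594 + 66906 = 193500;  294569 + 193500 = 488069
4032 + 480 = 4512;  19080 + 4512 = 23592;  66906 + 23592 = 90498;  193500 + 90498 = 283998;  488069 + 283998 = 772067
4512 + 480 = 4992;  23592 + 4992 = 28584;  90498 + 28584 = 119082;  283998 + 119082 = 403080;  772067 + 403080 = 1175147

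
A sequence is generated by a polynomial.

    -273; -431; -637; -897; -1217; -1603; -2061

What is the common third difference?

First differences: -158, -206, -260, -320, -386, -458
Second differences: -48, -54, -60, -66, -72
Third differences: -6, -6, -6, -6

-6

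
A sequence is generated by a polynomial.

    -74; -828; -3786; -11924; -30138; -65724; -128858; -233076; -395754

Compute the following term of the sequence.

-638588

First differences: -754, -2958, -8138, -18214, -35586, -63134, -104218, -162678
Second differences: -2204, -5180, -10076, -17372, -27548, -41084, -58460
Third differences: -2976, -4896, -7296, -10176, -13536, -17376
Fourth differences: -1920, -2400, -2880, -3360, -3840
Fifth differences: -480, -480, -480, -480
Fifth differences constant at -480.
-3840 − 480 = -4320;  -17376 − 4320 = -21696;  -58460 − 21696 = -80156;  -162678 − 80156 = -242834;  -395754 − 242834 = -638588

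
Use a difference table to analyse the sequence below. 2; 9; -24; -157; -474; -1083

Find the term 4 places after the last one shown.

7 , -33 , -133 , -317 , -609
-40 , -100 , -184 , -292
-60 , -84 , -108
-24 , -24
Constant fourth difference = -24, so extend:
-108 − 24 = -132;  -292 − 132 = -424;  -609 − 424 = -1033;  -1083 − 1033 = -2116
-132 − 24 = -156;  -424 − 156 = -580;  -1033 − 580 = -1613;  -2116 − 1613 = -3729
-156 − 24 = -180;  -580 − 180 = -760;  -1613 − 760 = -2373;  -3729 − 2373 = -6102
-180 − 24 = -204;  -760 − 204 = -964;  -2373 − 964 = -3337;  -6102 − 3337 = -9439

-9439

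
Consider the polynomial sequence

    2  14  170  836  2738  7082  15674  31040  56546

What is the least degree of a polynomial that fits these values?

5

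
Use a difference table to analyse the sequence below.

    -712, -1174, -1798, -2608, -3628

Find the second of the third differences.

D1: -462, -624, -810, -1020
D2: -162, -186, -210
D3: -24, -24

-24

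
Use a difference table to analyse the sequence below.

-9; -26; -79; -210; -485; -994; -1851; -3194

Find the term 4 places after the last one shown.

First differences: -17  -53  -131  -275  -509  -857  -1343
Second differences: -36  -78  -144  -234  -348  -486
Third differences: -42  -66  -90  -114  -138
Fourth differences: -24  -24  -24  -24
Constant fourth difference = -24, so extend:
-138 − 24 = -162;  -486 − 162 = -648;  -1343 − 648 = -1991;  -3194 − 1991 = -5185
-162 − 24 = -186;  -648 − 186 = -834;  -1991 − 834 = -2825;  -5185 − 2825 = -8010
-186 − 24 = -210;  -834 − 210 = -1044;  -2825 − 1044 = -3869;  -8010 − 3869 = -11879
-210 − 24 = -234;  -1044 − 234 = -1278;  -3869 − 1278 = -5147;  -11879 − 5147 = -17026

-17026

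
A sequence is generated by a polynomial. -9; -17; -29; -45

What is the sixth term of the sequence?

-89

-8, -12, -16
-4, -4
Second differences constant at -4.
-16 − 4 = -20;  -45 − 20 = -65
-20 − 4 = -24;  -65 − 24 = -89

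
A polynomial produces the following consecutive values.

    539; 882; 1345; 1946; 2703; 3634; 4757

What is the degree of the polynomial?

343, 463, 601, 757, 931, 1123
120, 138, 156, 174, 192
18, 18, 18, 18
The third differences are constant, so the polynomial has degree 3.

3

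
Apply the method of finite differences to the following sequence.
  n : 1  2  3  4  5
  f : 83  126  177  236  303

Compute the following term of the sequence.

378

Δ: 43, 51, 59, 67
Δ²: 8, 8, 8
Second differences constant at 8.
67 + 8 = 75;  303 + 75 = 378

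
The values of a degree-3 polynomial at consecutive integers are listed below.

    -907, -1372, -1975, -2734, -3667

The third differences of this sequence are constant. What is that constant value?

-18

D1: -465, -603, -759, -933
D2: -138, -156, -174
D3: -18, -18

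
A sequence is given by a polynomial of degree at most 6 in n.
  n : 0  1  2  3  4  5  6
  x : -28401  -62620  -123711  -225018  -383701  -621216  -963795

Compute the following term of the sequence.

-1442926

Δ: -34219 , -61091 , -101307 , -158683 , -237515 , -342579
Δ²: -26872 , -40216 , -57376 , -78832 , -105064
Δ³: -13344 , -17160 , -21456 , -26232
Δ⁴: -3816 , -4296 , -4776
Δ⁵: -480 , -480
Constant fifth difference = -480, so extend:
-4776 − 480 = -5256;  -26232 − 5256 = -31488;  -105064 − 31488 = -136552;  -342579 − 136552 = -479131;  -963795 − 479131 = -1442926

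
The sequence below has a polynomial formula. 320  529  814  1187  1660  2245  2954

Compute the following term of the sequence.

First differences: 209, 285, 373, 473, 585, 709
Second differences: 76, 88, 100, 112, 124
Third differences: 12, 12, 12, 12
The third differences are constant (12).
124 + 12 = 136;  709 + 136 = 845;  2954 + 845 = 3799

3799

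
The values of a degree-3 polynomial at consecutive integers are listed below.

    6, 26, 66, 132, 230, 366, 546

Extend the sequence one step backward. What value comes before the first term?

0

First differences: 20, 40, 66, 98, 136, 180
Second differences: 20, 26, 32, 38, 44
Third differences: 6, 6, 6, 6
The third differences are constant at 6.
Work back: 20 − 6 = 14;  20 − 14 = 6;  6 − 6 = 0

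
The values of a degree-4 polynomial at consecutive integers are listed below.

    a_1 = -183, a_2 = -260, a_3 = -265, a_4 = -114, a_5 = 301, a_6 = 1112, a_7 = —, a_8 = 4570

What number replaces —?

2475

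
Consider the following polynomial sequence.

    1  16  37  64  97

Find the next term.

Δ: 15  21  27  33
Δ²: 6  6  6
Constant second difference = 6, so extend:
33 + 6 = 39;  97 + 39 = 136

136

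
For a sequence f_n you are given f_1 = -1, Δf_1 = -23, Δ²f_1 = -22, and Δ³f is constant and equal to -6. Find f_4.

Build the table forward from the leading diagonal:
Third differences: -6, -6, -6, -6
Second differences: -22, -28, -34, -40
First differences: -23, -45, -73, -107
f: -1, -24, -69, -142

-142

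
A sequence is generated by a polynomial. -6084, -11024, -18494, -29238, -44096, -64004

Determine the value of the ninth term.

-164828

First differences: -4940, -7470, -10744, -14858, -19908
Second differences: -2530, -3274, -4114, -5050
Third differences: -744, -840, -936
Fourth differences: -96, -96
The fourth differences are constant (-96).
-936 − 96 = -1032;  -5050 − 1032 = -6082;  -19908 − 6082 = -25990;  -64004 − 25990 = -89994
-1032 − 96 = -1128;  -6082 − 1128 = -7210;  -25990 − 7210 = -33200;  -89994 − 33200 = -123194
-1128 − 96 = -1224;  -7210 − 1224 = -8434;  -33200 − 8434 = -41634;  -123194 − 41634 = -164828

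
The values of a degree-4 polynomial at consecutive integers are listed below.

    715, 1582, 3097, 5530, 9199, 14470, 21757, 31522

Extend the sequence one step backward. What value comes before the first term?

274

D1: 867  1515  2433  3669  5271  7287  9765
D2: 648  918  1236  1602  2016  2478
D3: 270  318  366  414  462
D4: 48  48  48  48
The fourth differences are constant at 48.
Work back: 270 − 48 = 222;  648 − 222 = 426;  867 − 426 = 441;  715 − 441 = 274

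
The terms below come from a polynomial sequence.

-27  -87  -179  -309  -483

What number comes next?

First differences: -60 , -92 , -130 , -174
Second differences: -32 , -38 , -44
Third differences: -6 , -6
Constant third difference = -6, so extend:
-44 − 6 = -50;  -174 − 50 = -224;  -483 − 224 = -707

-707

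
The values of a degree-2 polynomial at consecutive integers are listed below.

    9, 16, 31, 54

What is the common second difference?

8

D1: 7, 15, 23
D2: 8, 8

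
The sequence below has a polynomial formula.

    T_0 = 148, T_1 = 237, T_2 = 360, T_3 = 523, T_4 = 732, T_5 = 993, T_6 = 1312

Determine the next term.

1695

D1: 89, 123, 163, 209, 261, 319
D2: 34, 40, 46, 52, 58
D3: 6, 6, 6, 6
The third differences are constant (6).
58 + 6 = 64;  319 + 64 = 383;  1312 + 383 = 1695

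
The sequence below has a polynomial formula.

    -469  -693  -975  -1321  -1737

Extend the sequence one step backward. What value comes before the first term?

D1: -224  -282  -346  -416
D2: -58  -64  -70
D3: -6  -6
The third differences are constant at -6.
Work back: -58 + 6 = -52;  -224 + 52 = -172;  -469 + 172 = -297

-297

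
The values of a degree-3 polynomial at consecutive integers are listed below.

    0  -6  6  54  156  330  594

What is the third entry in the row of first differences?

48

First differences: -6, 12, 48, 102, 174, 264
Second differences: 18, 36, 54, 72, 90
Third differences: 18, 18, 18, 18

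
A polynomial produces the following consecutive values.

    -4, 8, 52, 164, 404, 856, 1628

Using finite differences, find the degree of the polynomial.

4

First differences: 12, 44, 112, 240, 452, 772
Second differences: 32, 68, 128, 212, 320
Third differences: 36, 60, 84, 108
Fourth differences: 24, 24, 24
The fourth differences are constant, so the polynomial has degree 4.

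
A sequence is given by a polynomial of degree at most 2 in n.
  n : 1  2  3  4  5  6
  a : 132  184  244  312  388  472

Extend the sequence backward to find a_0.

88

First differences: 52, 60, 68, 76, 84
Second differences: 8, 8, 8, 8
The second differences are constant at 8.
Work back: 52 − 8 = 44;  132 − 44 = 88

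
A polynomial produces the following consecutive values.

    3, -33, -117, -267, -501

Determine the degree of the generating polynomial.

3

Δ: -36, -84, -150, -234
Δ²: -48, -66, -84
Δ³: -18, -18
The third differences are constant, so the polynomial has degree 3.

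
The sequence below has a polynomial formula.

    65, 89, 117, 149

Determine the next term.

24, 28, 32
4, 4
The second differences are constant (4).
32 + 4 = 36;  149 + 36 = 185

185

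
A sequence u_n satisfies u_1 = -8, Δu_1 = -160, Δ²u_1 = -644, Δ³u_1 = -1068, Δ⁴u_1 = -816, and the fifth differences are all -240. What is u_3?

Build the table forward from the leading diagonal:
Δ⁵: -240  -240  -240
Δ⁴: -816  -1056  -1296
Δ³: -1068  -1884  -2940
Δ²: -644  -1712  -3596
Δ: -160  -804  -2516
u: -8  -168  -972

-972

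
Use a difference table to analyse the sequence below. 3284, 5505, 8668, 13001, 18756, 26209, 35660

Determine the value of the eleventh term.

100284

Δ: 2221, 3163, 4333, 5755, 7453, 9451
Δ²: 942, 1170, 1422, 1698, 1998
Δ³: 228, 252, 276, 300
Δ⁴: 24, 24, 24
Constant fourth difference = 24, so extend:
300 + 24 = 324;  1998 + 324 = 2322;  9451 + 2322 = 11773;  35660 + 11773 = 47433
324 + 24 = 348;  2322 + 348 = 2670;  11773 + 2670 = 14443;  47433 + 14443 = 61876
348 + 24 = 372;  2670 + 372 = 3042;  14443 + 3042 = 17485;  61876 + 17485 = 79361
372 + 24 = 396;  3042 + 396 = 3438;  17485 + 3438 = 20923;  79361 + 20923 = 100284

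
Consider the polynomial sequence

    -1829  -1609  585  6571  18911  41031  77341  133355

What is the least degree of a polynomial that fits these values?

5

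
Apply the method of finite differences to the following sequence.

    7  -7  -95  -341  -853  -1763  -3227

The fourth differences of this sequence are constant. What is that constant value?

D1: -14, -88, -246, -512, -910, -1464
D2: -74, -158, -266, -398, -554
D3: -84, -108, -132, -156
D4: -24, -24, -24

-24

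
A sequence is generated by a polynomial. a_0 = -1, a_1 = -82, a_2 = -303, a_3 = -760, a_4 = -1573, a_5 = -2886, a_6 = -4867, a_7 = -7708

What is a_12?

First differences: -81  -221  -457  -813  -1313  -1981  -2841
Second differences: -140  -236  -356  -500  -668  -860
Third differences: -96  -120  -144  -168  -192
Fourth differences: -24  -24  -24  -24
Fourth differences constant at -24.
-192 − 24 = -216;  -860 − 216 = -1076;  -2841 − 1076 = -3917;  -7708 − 3917 = -11625
-216 − 24 = -240;  -1076 − 240 = -1316;  -3917 − 1316 = -5233;  -11625 − 5233 = -16858
-240 − 24 = -264;  -1316 − 264 = -1580;  -5233 − 1580 = -6813;  -16858 − 6813 = -23671
-264 − 24 = -288;  -1580 − 288 = -1868;  -6813 − 1868 = -8681;  -23671 − 8681 = -32352
-288 − 24 = -312;  -1868 − 312 = -2180;  -8681 − 2180 = -10861;  -32352 − 10861 = -43213

-43213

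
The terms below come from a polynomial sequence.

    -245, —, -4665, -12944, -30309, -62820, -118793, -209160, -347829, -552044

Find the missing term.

-1308

Using the last 8 terms:
D1: -8279, -17365, -32511, -55973, -90367, -138669, -204215
D2: -9086, -15146, -23462, -34394, -48302, -65546
D3: -6060, -8316, -10932, -13908, -17244
D4: -2256, -2616, -2976, -3336
D5: -360, -360, -360
Constant fifth difference = -360.
Extend backward: -2256 + 360 = -1896;  -6060 + 1896 = -4164;  -9086 + 4164 = -4922;  -8279 + 4922 = -3357;  -4665 + 3357 = -1308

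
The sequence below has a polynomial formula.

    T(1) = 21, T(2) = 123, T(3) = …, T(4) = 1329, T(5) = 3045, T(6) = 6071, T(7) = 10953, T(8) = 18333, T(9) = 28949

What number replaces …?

473

Using the last 6 terms:
D1: 1716  3026  4882  7380  10616
D2: 1310  1856  2498  3236
D3: 546  642  738
D4: 96  96
Constant fourth difference = 96.
Extend backward: 546 − 96 = 450;  1310 − 450 = 860;  1716 − 860 = 856;  1329 − 856 = 473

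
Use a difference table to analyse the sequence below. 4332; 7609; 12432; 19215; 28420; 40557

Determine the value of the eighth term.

75907

Δ: 3277, 4823, 6783, 9205, 12137
Δ²: 1546, 1960, 2422, 2932
Δ³: 414, 462, 510
Δ⁴: 48, 48
Constant fourth difference = 48, so extend:
510 + 48 = 558;  2932 + 558 = 3490;  12137 + 3490 = 15627;  40557 + 15627 = 56184
558 + 48 = 606;  3490 + 606 = 4096;  15627 + 4096 = 19723;  56184 + 19723 = 75907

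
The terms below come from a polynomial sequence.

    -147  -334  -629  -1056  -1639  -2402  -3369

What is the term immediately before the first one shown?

-44

D1: -187, -295, -427, -583, -763, -967
D2: -108, -132, -156, -180, -204
D3: -24, -24, -24, -24
The third differences are constant at -24.
Work back: -108 + 24 = -84;  -187 + 84 = -103;  -147 + 103 = -44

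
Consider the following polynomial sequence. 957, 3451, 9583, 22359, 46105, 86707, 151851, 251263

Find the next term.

396949

2494 , 6132 , 12776 , 23746 , 40602 , 65144 , 99412
3638 , 6644 , 10970 , 16856 , 24542 , 34268
3006 , 4326 , 5886 , 7686 , 9726
1320 , 1560 , 1800 , 2040
240 , 240 , 240
Constant fifth difference = 240, so extend:
2040 + 240 = 2280;  9726 + 2280 = 12006;  34268 + 12006 = 46274;  99412 + 46274 = 145686;  251263 + 145686 = 396949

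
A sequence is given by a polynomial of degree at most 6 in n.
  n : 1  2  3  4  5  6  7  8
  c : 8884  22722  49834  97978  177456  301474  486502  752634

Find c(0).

2746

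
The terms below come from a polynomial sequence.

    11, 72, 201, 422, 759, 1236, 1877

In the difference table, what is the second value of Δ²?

D1: 61, 129, 221, 337, 477, 641
D2: 68, 92, 116, 140, 164
D3: 24, 24, 24, 24

92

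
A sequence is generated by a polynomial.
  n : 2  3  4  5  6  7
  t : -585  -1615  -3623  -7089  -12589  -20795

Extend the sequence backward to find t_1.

-149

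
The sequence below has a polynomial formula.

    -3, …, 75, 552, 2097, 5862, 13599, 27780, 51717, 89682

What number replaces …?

Using the last 8 terms:
Δ: 477, 1545, 3765, 7737, 14181, 23937, 37965
Δ²: 1068, 2220, 3972, 6444, 9756, 14028
Δ³: 1152, 1752, 2472, 3312, 4272
Δ⁴: 600, 720, 840, 960
Δ⁵: 120, 120, 120
Constant fifth difference = 120.
Extend backward: 600 − 120 = 480;  1152 − 480 = 672;  1068 − 672 = 396;  477 − 396 = 81;  75 − 81 = -6

-6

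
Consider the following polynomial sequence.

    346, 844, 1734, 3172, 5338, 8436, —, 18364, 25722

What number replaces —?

12694

Using the first 6 terms:
Δ: 498  890  1438  2166  3098
Δ²: 392  548  728  932
Δ³: 156  180  204
Δ⁴: 24  24
Constant fourth difference = 24.
Extend forward: 204 + 24 = 228;  932 + 228 = 1160;  3098 + 1160 = 4258;  8436 + 4258 = 12694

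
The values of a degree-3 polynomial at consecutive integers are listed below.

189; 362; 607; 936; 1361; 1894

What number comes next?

2547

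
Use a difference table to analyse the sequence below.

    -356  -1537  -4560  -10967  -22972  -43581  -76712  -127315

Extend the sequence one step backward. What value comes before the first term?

-27

First differences: -1181  -3023  -6407  -12005  -20609  -33131  -50603
Second differences: -1842  -3384  -5598  -8604  -12522  -17472
Third differences: -1542  -2214  -3006  -3918  -4950
Fourth differences: -672  -792  -912  -1032
Fifth differences: -120  -120  -120
The fifth differences are constant at -120.
Work back: -672 + 120 = -552;  -1542 + 552 = -990;  -1842 + 990 = -852;  -1181 + 852 = -329;  -356 + 329 = -27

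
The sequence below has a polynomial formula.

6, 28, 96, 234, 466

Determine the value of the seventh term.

22 , 68 , 138 , 232
46 , 70 , 94
24 , 24
Third differences constant at 24.
94 + 24 = 118;  232 + 118 = 350;  466 + 350 = 816
118 + 24 = 142;  350 + 142 = 492;  816 + 492 = 1308

1308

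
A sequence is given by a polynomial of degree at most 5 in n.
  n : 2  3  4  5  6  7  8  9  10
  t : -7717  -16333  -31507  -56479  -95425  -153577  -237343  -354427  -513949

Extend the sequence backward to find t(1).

-3235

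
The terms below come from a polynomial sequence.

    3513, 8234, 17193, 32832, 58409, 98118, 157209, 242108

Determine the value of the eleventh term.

First differences: 4721, 8959, 15639, 25577, 39709, 59091, 84899
Second differences: 4238, 6680, 9938, 14132, 19382, 25808
Third differences: 2442, 3258, 4194, 5250, 6426
Fourth differences: 816, 936, 1056, 1176
Fifth differences: 120, 120, 120
Fifth differences constant at 120.
1176 + 120 = 1296;  6426 + 1296 = 7722;  25808 + 7722 = 33530;  84899 + 33530 = 118429;  242108 + 118429 = 360537
1296 + 120 = 1416;  7722 + 1416 = 9138;  33530 + 9138 = 42668;  118429 + 42668 = 161097;  360537 + 161097 = 521634
1416 + 120 = 1536;  9138 + 1536 = 10674;  42668 + 10674 = 53342;  161097 + 53342 = 214439;  521634 + 214439 = 736073

736073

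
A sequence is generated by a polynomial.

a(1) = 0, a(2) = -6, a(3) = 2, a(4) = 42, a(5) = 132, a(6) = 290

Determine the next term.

534

D1: -6, 8, 40, 90, 158
D2: 14, 32, 50, 68
D3: 18, 18, 18
Constant third difference = 18, so extend:
68 + 18 = 86;  158 + 86 = 244;  290 + 244 = 534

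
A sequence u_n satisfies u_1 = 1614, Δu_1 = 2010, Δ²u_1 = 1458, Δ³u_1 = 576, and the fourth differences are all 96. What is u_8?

69822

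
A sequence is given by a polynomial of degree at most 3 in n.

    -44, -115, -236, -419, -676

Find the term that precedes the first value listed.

-71  -121  -183  -257
-50  -62  -74
-12  -12
The third differences are constant at -12.
Work back: -50 + 12 = -38;  -71 + 38 = -33;  -44 + 33 = -11

-11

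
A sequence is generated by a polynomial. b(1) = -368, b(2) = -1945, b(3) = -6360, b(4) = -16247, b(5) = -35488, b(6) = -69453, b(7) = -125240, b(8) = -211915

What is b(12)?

-1577 , -4415 , -9887 , -19241 , -33965 , -55787 , -86675
-2838 , -5472 , -9354 , -14724 , -21822 , -30888
-2634 , -3882 , -5370 , -7098 , -9066
-1248 , -1488 , -1728 , -1968
-240 , -240 , -240
Constant fifth difference = -240, so extend:
-1968 − 240 = -2208;  -9066 − 2208 = -11274;  -30888 − 11274 = -42162;  -86675 − 42162 = -128837;  -211915 − 128837 = -340752
-2208 − 240 = -2448;  -11274 − 2448 = -13722;  -42162 − 13722 = -55884;  -128837 − 55884 = -184721;  -340752 − 184721 = -525473
-2448 − 240 = -2688;  -13722 − 2688 = -16410;  -55884 − 16410 = -72294;  -184721 − 72294 = -257015;  -525473 − 257015 = -782488
-2688 − 240 = -2928;  -16410 − 2928 = -19338;  -72294 − 19338 = -91632;  -257015 − 91632 = -348647;  -782488 − 348647 = -1131135

-1131135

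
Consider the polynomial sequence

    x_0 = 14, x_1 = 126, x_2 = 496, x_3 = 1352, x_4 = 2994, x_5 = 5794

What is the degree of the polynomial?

112, 370, 856, 1642, 2800
258, 486, 786, 1158
228, 300, 372
72, 72
The fourth differences are constant, so the polynomial has degree 4.

4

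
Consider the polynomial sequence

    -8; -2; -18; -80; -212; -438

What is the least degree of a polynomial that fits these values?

Δ: 6, -16, -62, -132, -226
Δ²: -22, -46, -70, -94
Δ³: -24, -24, -24
The third differences are constant, so the polynomial has degree 3.

3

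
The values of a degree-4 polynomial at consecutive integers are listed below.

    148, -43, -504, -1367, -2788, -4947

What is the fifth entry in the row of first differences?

First differences: -191, -461, -863, -1421, -2159
Second differences: -270, -402, -558, -738
Third differences: -132, -156, -180
Fourth differences: -24, -24

-2159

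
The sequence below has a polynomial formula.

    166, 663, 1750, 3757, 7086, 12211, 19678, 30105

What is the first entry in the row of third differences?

330

D1: 497, 1087, 2007, 3329, 5125, 7467, 10427
D2: 590, 920, 1322, 1796, 2342, 2960
D3: 330, 402, 474, 546, 618
D4: 72, 72, 72, 72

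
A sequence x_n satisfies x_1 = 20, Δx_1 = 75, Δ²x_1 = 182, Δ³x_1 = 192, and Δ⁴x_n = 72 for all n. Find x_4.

Build the table forward from the leading diagonal:
Δ⁴: 72  72  72  72
Δ³: 192  264  336  408
Δ²: 182  374  638  974
Δ: 75  257  631  1269
x: 20  95  352  983

983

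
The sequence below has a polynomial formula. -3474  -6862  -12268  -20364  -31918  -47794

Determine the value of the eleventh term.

First differences: -3388 , -5406 , -8096 , -11554 , -15876
Second differences: -2018 , -2690 , -3458 , -4322
Third differences: -672 , -768 , -864
Fourth differences: -96 , -96
Constant fourth difference = -96, so extend:
-864 − 96 = -960;  -4322 − 960 = -5282;  -15876 − 5282 = -21158;  -47794 − 21158 = -68952
-960 − 96 = -1056;  -5282 − 1056 = -6338;  -21158 − 6338 = -27496;  -68952 − 27496 = -96448
-1056 − 96 = -1152;  -6338 − 1152 = -7490;  -27496 − 7490 = -34986;  -96448 − 34986 = -131434
-1152 − 96 = -1248;  -7490 − 1248 = -8738;  -34986 − 8738 = -43724;  -131434 − 43724 = -175158
-1248 − 96 = -1344;  -8738 − 1344 = -10082;  -43724 − 10082 = -53806;  -175158 − 53806 = -228964

-228964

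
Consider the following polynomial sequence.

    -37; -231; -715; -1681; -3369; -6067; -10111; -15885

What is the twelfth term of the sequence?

-65641

D1: -194, -484, -966, -1688, -2698, -4044, -5774
D2: -290, -482, -722, -1010, -1346, -1730
D3: -192, -240, -288, -336, -384
D4: -48, -48, -48, -48
Fourth differences constant at -48.
-384 − 48 = -432;  -1730 − 432 = -2162;  -5774 − 2162 = -7936;  -15885 − 7936 = -23821
-432 − 48 = -480;  -2162 − 480 = -2642;  -7936 − 2642 = -10578;  -23821 − 10578 = -34399
-480 − 48 = -528;  -2642 − 528 = -3170;  -10578 − 3170 = -13748;  -34399 − 13748 = -48147
-528 − 48 = -576;  -3170 − 576 = -3746;  -13748 − 3746 = -17494;  -48147 − 17494 = -65641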